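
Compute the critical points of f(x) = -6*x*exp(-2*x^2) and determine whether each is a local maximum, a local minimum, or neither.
f'(x) = 6*(4*x^2 - 1)*exp(-2*x^2)

Solve f'(x) = 0:
  f'(x) = (24*x^2 - 6)·exp(-2*x^2) and exp(-2*x^2) > 0 for every x, so f'(x) = 0 ⇔ 24*x^2 - 6 = 0.
  Factor: 24*x^2 - 6 = 6*(2*x - 1)*(2*x + 1) = 0.
  ⇒ x = -1/2, 1/2

f''(x) = (-96*x^3 + 72*x)*exp(-2*x^2)
Second-derivative test at each critical point:
  f''(-1/2) = -14.5567 < 0 → local maximum
  f''(1/2) = 14.5567 > 0 → local minimum

Critical points: x = -1/2 (local maximum); x = 1/2 (local minimum)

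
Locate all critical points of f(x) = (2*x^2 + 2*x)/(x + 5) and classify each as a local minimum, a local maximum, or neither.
f'(x) = 2*(x^2 + 10*x + 5)/(x^2 + 10*x + 25)

Solve f'(x) = 0:
  f'(x) = 2*(x^2 + 10*x + 5)/(x + 5)^2; the denominator is positive wherever f is defined, so f'(x) = 0 ⇔ 2*x^2 + 20*x + 10 = 0.
  Factor: 2*x^2 + 20*x + 10 = 2*(x^2 + 10*x + 5); x^2 + 10*x + 5 = 0 has no rational roots; quadratic formula: x = (-10 ± √80)/2.
  ⇒ x = -5 - 2*sqrt(5) ≈ -9.4721, -5 + 2*sqrt(5) ≈ -0.5279

f''(x) = 80/(x^3 + 15*x^2 + 75*x + 125)
Second-derivative test at each critical point:
  f''(-9.4721) = -0.8944 < 0 → local maximum
  f''(-0.5279) = 0.8944 > 0 → local minimum

Critical points: x = -5 - 2*sqrt(5) ≈ -9.4721 (local maximum); x = -5 + 2*sqrt(5) ≈ -0.5279 (local minimum)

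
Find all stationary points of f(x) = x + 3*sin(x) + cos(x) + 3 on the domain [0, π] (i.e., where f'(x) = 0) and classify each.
f'(x) = -sin(x) + 3*cos(x) + 1

Solve f'(x) = 0 on [0, π]:
  f'(x) = 0 ⇔ -sin(x) + 3*cos(x) = -1. Write the left side as R·cos(x + φ) with R = √(3² + 1²) = sqrt(10), cos φ = 3*sqrt(10)/10, sin φ = sqrt(10)/10; then cos(x + φ) = -sqrt(10)/10. Solve for x and keep the solutions lying in [0, π].
  ⇒ x = pi/2 ≈ 1.5708

f''(x) = -3*sin(x) - cos(x)
Second-derivative test at each critical point:
  f''(1.5708) = -3 < 0 → local maximum

Critical points: x = pi/2 ≈ 1.5708 (local maximum)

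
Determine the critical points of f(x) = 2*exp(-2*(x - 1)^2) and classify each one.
f'(x) = 8*(1 - x)*exp(-2*(x - 1)^2)

Solve f'(x) = 0:
  f'(x) = (8 - 8*x)·exp(-2*(x - 1)^2) and exp(-2*(x - 1)^2) > 0 for every x, so f'(x) = 0 ⇔ 8 - 8*x = 0.
  Factor: 8 - 8*x = -8*(x - 1) = 0.
  ⇒ x = 1

f''(x) = 8*(4*(x - 1)^2 - 1)*exp(-2*(x - 1)^2)
Second-derivative test at each critical point:
  f''(1) = -8 < 0 → local maximum

Critical points: x = 1 (local maximum)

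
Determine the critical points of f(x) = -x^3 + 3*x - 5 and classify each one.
f'(x) = 3 - 3*x^2

Solve f'(x) = 0:
  Factor: 3 - 3*x^2 = -3*(x - 1)*(x + 1) = 0.
  ⇒ x = -1, 1

f''(x) = -6*x
Second-derivative test at each critical point:
  f''(-1) = 6 > 0 → local minimum
  f''(1) = -6 < 0 → local maximum

Critical points: x = -1 (local minimum); x = 1 (local maximum)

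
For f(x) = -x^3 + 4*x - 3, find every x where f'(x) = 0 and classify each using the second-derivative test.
f'(x) = 4 - 3*x^2

Solve f'(x) = 0:
  3*x^2 - 4 = 0 has no rational roots; quadratic formula: x = (0 ± √48)/6.
  ⇒ x = -2*sqrt(3)/3 ≈ -1.1547, 2*sqrt(3)/3 ≈ 1.1547

f''(x) = -6*x
Second-derivative test at each critical point:
  f''(-1.1547) = 6.9282 > 0 → local minimum
  f''(1.1547) = -6.9282 < 0 → local maximum

Critical points: x = -2*sqrt(3)/3 ≈ -1.1547 (local minimum); x = 2*sqrt(3)/3 ≈ 1.1547 (local maximum)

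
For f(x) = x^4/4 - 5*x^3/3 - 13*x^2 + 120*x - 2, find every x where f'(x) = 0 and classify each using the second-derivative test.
f'(x) = x^3 - 5*x^2 - 26*x + 120

Solve f'(x) = 0:
  Factor: x^3 - 5*x^2 - 26*x + 120 = (x - 6)*(x - 4)*(x + 5) = 0.
  ⇒ x = -5, 4, 6

f''(x) = 3*x^2 - 10*x - 26
Second-derivative test at each critical point:
  f''(-5) = 99 > 0 → local minimum
  f''(4) = -18 < 0 → local maximum
  f''(6) = 22 > 0 → local minimum

Critical points: x = -5 (local minimum); x = 4 (local maximum); x = 6 (local minimum)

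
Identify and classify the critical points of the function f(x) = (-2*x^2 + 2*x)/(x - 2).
f'(x) = 2*(-x^2 + 4*x - 2)/(x^2 - 4*x + 4)

Solve f'(x) = 0:
  f'(x) = -2*(x^2 - 4*x + 2)/(x - 2)^2; the denominator is positive wherever f is defined, so f'(x) = 0 ⇔ -2*x^2 + 8*x - 4 = 0.
  Factor: -2*x^2 + 8*x - 4 = -2*(x^2 - 4*x + 2); x^2 - 4*x + 2 = 0 has no rational roots; quadratic formula: x = (4 ± √8)/2.
  ⇒ x = 2 - sqrt(2) ≈ 0.5858, sqrt(2) + 2 ≈ 3.4142

f''(x) = -8/(x^3 - 6*x^2 + 12*x - 8)
Second-derivative test at each critical point:
  f''(0.5858) = 2.8284 > 0 → local minimum
  f''(3.4142) = -2.8284 < 0 → local maximum

Critical points: x = 2 - sqrt(2) ≈ 0.5858 (local minimum); x = sqrt(2) + 2 ≈ 3.4142 (local maximum)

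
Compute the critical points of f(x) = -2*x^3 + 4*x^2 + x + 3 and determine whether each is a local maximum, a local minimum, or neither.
f'(x) = -6*x^2 + 8*x + 1

Solve f'(x) = 0:
  6*x^2 - 8*x - 1 = 0 has no rational roots; quadratic formula: x = (8 ± √88)/12.
  ⇒ x = 2/3 - sqrt(22)/6 ≈ -0.1151, 2/3 + sqrt(22)/6 ≈ 1.4484

f''(x) = 8 - 12*x
Second-derivative test at each critical point:
  f''(-0.1151) = 9.3808 > 0 → local minimum
  f''(1.4484) = -9.3808 < 0 → local maximum

Critical points: x = 2/3 - sqrt(22)/6 ≈ -0.1151 (local minimum); x = 2/3 + sqrt(22)/6 ≈ 1.4484 (local maximum)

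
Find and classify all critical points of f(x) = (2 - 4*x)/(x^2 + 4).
f'(x) = 4*(x^2 - x - 4)/(x^4 + 8*x^2 + 16)

Solve f'(x) = 0:
  f'(x) = 4*(x^2 - x - 4)/(x^2 + 4)^2; the denominator is positive wherever f is defined, so f'(x) = 0 ⇔ 4*x^2 - 4*x - 16 = 0.
  Factor: 4*x^2 - 4*x - 16 = 4*(x^2 - x - 4); x^2 - x - 4 = 0 has no rational roots; quadratic formula: x = (1 ± √17)/2.
  ⇒ x = 1/2 - sqrt(17)/2 ≈ -1.5616, 1/2 + sqrt(17)/2 ≈ 2.5616

f''(x) = 4*(4*x^2*(1 - 2*x) + (6*x - 1)*(x^2 + 4))/(x^2 + 4)^3
Second-derivative test at each critical point:
  f''(-1.5616) = -0.3979 < 0 → local maximum
  f''(2.5616) = 0.1479 > 0 → local minimum

Critical points: x = 1/2 - sqrt(17)/2 ≈ -1.5616 (local maximum); x = 1/2 + sqrt(17)/2 ≈ 2.5616 (local minimum)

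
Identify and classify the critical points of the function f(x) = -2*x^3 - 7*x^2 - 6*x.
f'(x) = -6*x^2 - 14*x - 6

Solve f'(x) = 0:
  Factor: -6*x^2 - 14*x - 6 = -2*(3*x^2 + 7*x + 3); 3*x^2 + 7*x + 3 = 0 has no rational roots; quadratic formula: x = (-7 ± √13)/6.
  ⇒ x = -7/6 - sqrt(13)/6 ≈ -1.7676, -7/6 + sqrt(13)/6 ≈ -0.5657

f''(x) = -12*x - 14
Second-derivative test at each critical point:
  f''(-1.7676) = 7.2111 > 0 → local minimum
  f''(-0.5657) = -7.2111 < 0 → local maximum

Critical points: x = -7/6 - sqrt(13)/6 ≈ -1.7676 (local minimum); x = -7/6 + sqrt(13)/6 ≈ -0.5657 (local maximum)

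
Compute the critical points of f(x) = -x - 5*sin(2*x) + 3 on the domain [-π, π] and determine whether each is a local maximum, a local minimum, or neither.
f'(x) = 20*sin(x)^2 - 11

Solve f'(x) = 0 on [-π, π]:
  f'(x) = 0 ⇔ cos(2*x) = -1/10, i.e. 2*x = ±arccos(-1/10) + 2nπ; keep the solutions lying in [-π, π].
  ⇒ x = -pi + acos(-1/10)/2 ≈ -2.3061, -acos(-1/10)/2 ≈ -0.8355, acos(-1/10)/2 ≈ 0.8355, pi - acos(-1/10)/2 ≈ 2.3061

f''(x) = 20*sin(2*x)
Second-derivative test at each critical point:
  f''(-2.3061) = 19.8997 > 0 → local minimum
  f''(-0.8355) = -19.8997 < 0 → local maximum
  f''(0.8355) = 19.8997 > 0 → local minimum
  f''(2.3061) = -19.8997 < 0 → local maximum

Critical points: x = -pi + acos(-1/10)/2 ≈ -2.3061 (local minimum); x = -acos(-1/10)/2 ≈ -0.8355 (local maximum); x = acos(-1/10)/2 ≈ 0.8355 (local minimum); x = pi - acos(-1/10)/2 ≈ 2.3061 (local maximum)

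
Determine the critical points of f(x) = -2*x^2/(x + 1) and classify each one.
f'(x) = 2*x*(-x - 2)/(x + 1)^2

Solve f'(x) = 0:
  f'(x) = -2*x*(x + 2)/(x + 1)^2; the denominator is positive wherever f is defined, so f'(x) = 0 ⇔ -2*x^2 - 4*x = 0.
  Factor: -2*x^2 - 4*x = -2*x*(x + 2) = 0.
  ⇒ x = -2, 0

f''(x) = -4/(x^3 + 3*x^2 + 3*x + 1)
Second-derivative test at each critical point:
  f''(-2) = 4 > 0 → local minimum
  f''(0) = -4 < 0 → local maximum

Critical points: x = -2 (local minimum); x = 0 (local maximum)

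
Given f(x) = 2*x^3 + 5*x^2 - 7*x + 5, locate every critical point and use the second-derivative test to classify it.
f'(x) = 6*x^2 + 10*x - 7

Solve f'(x) = 0:
  6*x^2 + 10*x - 7 = 0 has no rational roots; quadratic formula: x = (-10 ± √268)/12.
  ⇒ x = -sqrt(67)/6 - 5/6 ≈ -2.1976, -5/6 + sqrt(67)/6 ≈ 0.5309

f''(x) = 12*x + 10
Second-derivative test at each critical point:
  f''(-2.1976) = -16.3707 < 0 → local maximum
  f''(0.5309) = 16.3707 > 0 → local minimum

Critical points: x = -sqrt(67)/6 - 5/6 ≈ -2.1976 (local maximum); x = -5/6 + sqrt(67)/6 ≈ 0.5309 (local minimum)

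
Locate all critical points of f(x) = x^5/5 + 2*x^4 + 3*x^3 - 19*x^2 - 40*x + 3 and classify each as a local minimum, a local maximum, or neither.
f'(x) = x^4 + 8*x^3 + 9*x^2 - 38*x - 40

Solve f'(x) = 0:
  Factor: x^4 + 8*x^3 + 9*x^2 - 38*x - 40 = (x - 2)*(x + 1)*(x + 4)*(x + 5) = 0.
  ⇒ x = -5, -4, -1, 2

f''(x) = 4*x^3 + 24*x^2 + 18*x - 38
Second-derivative test at each critical point:
  f''(-5) = -28 < 0 → local maximum
  f''(-4) = 18 > 0 → local minimum
  f''(-1) = -36 < 0 → local maximum
  f''(2) = 126 > 0 → local minimum

Critical points: x = -5 (local maximum); x = -4 (local minimum); x = -1 (local maximum); x = 2 (local minimum)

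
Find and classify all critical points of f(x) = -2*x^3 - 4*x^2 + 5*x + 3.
f'(x) = -6*x^2 - 8*x + 5

Solve f'(x) = 0:
  6*x^2 + 8*x - 5 = 0 has no rational roots; quadratic formula: x = (-8 ± √184)/12.
  ⇒ x = -sqrt(46)/6 - 2/3 ≈ -1.7971, -2/3 + sqrt(46)/6 ≈ 0.4637

f''(x) = -12*x - 8
Second-derivative test at each critical point:
  f''(-1.7971) = 13.5647 > 0 → local minimum
  f''(0.4637) = -13.5647 < 0 → local maximum

Critical points: x = -sqrt(46)/6 - 2/3 ≈ -1.7971 (local minimum); x = -2/3 + sqrt(46)/6 ≈ 0.4637 (local maximum)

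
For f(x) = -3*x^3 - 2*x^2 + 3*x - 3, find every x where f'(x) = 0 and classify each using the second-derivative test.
f'(x) = -9*x^2 - 4*x + 3

Solve f'(x) = 0:
  9*x^2 + 4*x - 3 = 0 has no rational roots; quadratic formula: x = (-4 ± √124)/18.
  ⇒ x = -sqrt(31)/9 - 2/9 ≈ -0.8409, -2/9 + sqrt(31)/9 ≈ 0.3964

f''(x) = -18*x - 4
Second-derivative test at each critical point:
  f''(-0.8409) = 11.1355 > 0 → local minimum
  f''(0.3964) = -11.1355 < 0 → local maximum

Critical points: x = -sqrt(31)/9 - 2/9 ≈ -0.8409 (local minimum); x = -2/9 + sqrt(31)/9 ≈ 0.3964 (local maximum)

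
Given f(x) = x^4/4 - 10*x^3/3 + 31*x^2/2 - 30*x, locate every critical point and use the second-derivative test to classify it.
f'(x) = x^3 - 10*x^2 + 31*x - 30

Solve f'(x) = 0:
  Factor: x^3 - 10*x^2 + 31*x - 30 = (x - 5)*(x - 3)*(x - 2) = 0.
  ⇒ x = 2, 3, 5

f''(x) = 3*x^2 - 20*x + 31
Second-derivative test at each critical point:
  f''(2) = 3 > 0 → local minimum
  f''(3) = -2 < 0 → local maximum
  f''(5) = 6 > 0 → local minimum

Critical points: x = 2 (local minimum); x = 3 (local maximum); x = 5 (local minimum)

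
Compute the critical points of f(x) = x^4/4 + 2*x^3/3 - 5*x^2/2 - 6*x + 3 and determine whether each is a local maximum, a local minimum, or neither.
f'(x) = x^3 + 2*x^2 - 5*x - 6

Solve f'(x) = 0:
  Factor: x^3 + 2*x^2 - 5*x - 6 = (x - 2)*(x + 1)*(x + 3) = 0.
  ⇒ x = -3, -1, 2

f''(x) = 3*x^2 + 4*x - 5
Second-derivative test at each critical point:
  f''(-3) = 10 > 0 → local minimum
  f''(-1) = -6 < 0 → local maximum
  f''(2) = 15 > 0 → local minimum

Critical points: x = -3 (local minimum); x = -1 (local maximum); x = 2 (local minimum)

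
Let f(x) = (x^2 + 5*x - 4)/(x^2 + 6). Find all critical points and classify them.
f'(x) = 5*(-x^2 + 4*x + 6)/(x^4 + 12*x^2 + 36)

Solve f'(x) = 0:
  f'(x) = -5*(x^2 - 4*x - 6)/(x^2 + 6)^2; the denominator is positive wherever f is defined, so f'(x) = 0 ⇔ -5*x^2 + 20*x + 30 = 0.
  Factor: -5*x^2 + 20*x + 30 = -5*(x^2 - 4*x - 6); x^2 - 4*x - 6 = 0 has no rational roots; quadratic formula: x = (4 ± √40)/2.
  ⇒ x = 2 - sqrt(10) ≈ -1.1623, 2 + sqrt(10) ≈ 5.1623

f''(x) = 10*(x^3 - 6*x^2 - 18*x + 12)/(x^6 + 18*x^4 + 108*x^2 + 216)
Second-derivative test at each critical point:
  f''(-1.1623) = 0.5852 > 0 → local minimum
  f''(5.1623) = -0.0297 < 0 → local maximum

Critical points: x = 2 - sqrt(10) ≈ -1.1623 (local minimum); x = 2 + sqrt(10) ≈ 5.1623 (local maximum)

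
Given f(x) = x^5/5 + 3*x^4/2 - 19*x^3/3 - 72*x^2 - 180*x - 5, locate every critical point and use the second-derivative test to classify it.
f'(x) = x^4 + 6*x^3 - 19*x^2 - 144*x - 180

Solve f'(x) = 0:
  Factor: x^4 + 6*x^3 - 19*x^2 - 144*x - 180 = (x - 5)*(x + 2)*(x + 3)*(x + 6) = 0.
  ⇒ x = -6, -3, -2, 5

f''(x) = 4*x^3 + 18*x^2 - 38*x - 144
Second-derivative test at each critical point:
  f''(-6) = -132 < 0 → local maximum
  f''(-3) = 24 > 0 → local minimum
  f''(-2) = -28 < 0 → local maximum
  f''(5) = 616 > 0 → local minimum

Critical points: x = -6 (local maximum); x = -3 (local minimum); x = -2 (local maximum); x = 5 (local minimum)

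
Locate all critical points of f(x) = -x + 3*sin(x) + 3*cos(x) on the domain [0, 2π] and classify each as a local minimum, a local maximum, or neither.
f'(x) = 3*sqrt(2)*cos(x + pi/4) - 1

Solve f'(x) = 0 on [0, 2π]:
  f'(x) = 0 ⇔ -3*sin(x) + 3*cos(x) = 1. Write the left side as R·cos(x + φ) with R = √(3² + 3²) = 3*sqrt(2), cos φ = sqrt(2)/2, sin φ = sqrt(2)/2; then cos(x + φ) = sqrt(2)/6. Solve for x and keep the solutions lying in [0, 2π].
  ⇒ x = atan((-1 + sqrt(17))/(1 + sqrt(17))) ≈ 0.5475, atan((-sqrt(17) - 1)/(1 - sqrt(17))) + pi ≈ 4.1649

f''(x) = -3*sqrt(2)*sin(x + pi/4)
Second-derivative test at each critical point:
  f''(0.5475) = -4.1231 < 0 → local maximum
  f''(4.1649) = 4.1231 > 0 → local minimum

Critical points: x = atan((-1 + sqrt(17))/(1 + sqrt(17))) ≈ 0.5475 (local maximum); x = atan((-sqrt(17) - 1)/(1 - sqrt(17))) + pi ≈ 4.1649 (local minimum)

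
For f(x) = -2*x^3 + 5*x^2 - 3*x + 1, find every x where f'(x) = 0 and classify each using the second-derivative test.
f'(x) = -6*x^2 + 10*x - 3

Solve f'(x) = 0:
  6*x^2 - 10*x + 3 = 0 has no rational roots; quadratic formula: x = (10 ± √28)/12.
  ⇒ x = 5/6 - sqrt(7)/6 ≈ 0.3924, sqrt(7)/6 + 5/6 ≈ 1.2743

f''(x) = 10 - 12*x
Second-derivative test at each critical point:
  f''(0.3924) = 5.2915 > 0 → local minimum
  f''(1.2743) = -5.2915 < 0 → local maximum

Critical points: x = 5/6 - sqrt(7)/6 ≈ 0.3924 (local minimum); x = sqrt(7)/6 + 5/6 ≈ 1.2743 (local maximum)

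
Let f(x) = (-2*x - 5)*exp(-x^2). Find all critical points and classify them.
f'(x) = 2*(x*(2*x + 5) - 1)*exp(-x^2)

Solve f'(x) = 0:
  f'(x) = (4*x^2 + 10*x - 2)·exp(-x^2) and exp(-x^2) > 0 for every x, so f'(x) = 0 ⇔ 4*x^2 + 10*x - 2 = 0.
  Factor: 4*x^2 + 10*x - 2 = 2*(2*x^2 + 5*x - 1); 2*x^2 + 5*x - 1 = 0 has no rational roots; quadratic formula: x = (-5 ± √33)/4.
  ⇒ x = -sqrt(33)/4 - 5/4 ≈ -2.6861, -5/4 + sqrt(33)/4 ≈ 0.1861

f''(x) = 2*(-4*x^3 - 10*x^2 + 6*x + 5)*exp(-x^2)
Second-derivative test at each critical point:
  f''(-2.6861) = -0.0084 < 0 → local maximum
  f''(0.1861) = 11.0979 > 0 → local minimum

Critical points: x = -sqrt(33)/4 - 5/4 ≈ -2.6861 (local maximum); x = -5/4 + sqrt(33)/4 ≈ 0.1861 (local minimum)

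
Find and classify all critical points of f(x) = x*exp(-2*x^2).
f'(x) = (1 - 4*x^2)*exp(-2*x^2)

Solve f'(x) = 0:
  f'(x) = (1 - 4*x^2)·exp(-2*x^2) and exp(-2*x^2) > 0 for every x, so f'(x) = 0 ⇔ 1 - 4*x^2 = 0.
  Factor: 1 - 4*x^2 = -(2*x - 1)*(2*x + 1) = 0.
  ⇒ x = -1/2, 1/2

f''(x) = (16*x^3 - 12*x)*exp(-2*x^2)
Second-derivative test at each critical point:
  f''(-1/2) = 2.4261 > 0 → local minimum
  f''(1/2) = -2.4261 < 0 → local maximum

Critical points: x = -1/2 (local minimum); x = 1/2 (local maximum)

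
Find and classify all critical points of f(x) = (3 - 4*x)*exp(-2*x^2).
f'(x) = 4*(x*(4*x - 3) - 1)*exp(-2*x^2)

Solve f'(x) = 0:
  f'(x) = (16*x^2 - 12*x - 4)·exp(-2*x^2) and exp(-2*x^2) > 0 for every x, so f'(x) = 0 ⇔ 16*x^2 - 12*x - 4 = 0.
  Factor: 16*x^2 - 12*x - 4 = 4*(x - 1)*(4*x + 1) = 0.
  ⇒ x = -1/4, 1

f''(x) = 4*(4*x^2*(3 - 4*x) + 12*x - 3)*exp(-2*x^2)
Second-derivative test at each critical point:
  f''(-1/4) = -17.6499 < 0 → local maximum
  f''(1) = 2.7067 > 0 → local minimum

Critical points: x = -1/4 (local maximum); x = 1 (local minimum)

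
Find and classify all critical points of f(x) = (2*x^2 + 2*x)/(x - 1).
f'(x) = 2*(x^2 - 2*x - 1)/(x^2 - 2*x + 1)

Solve f'(x) = 0:
  f'(x) = 2*(x^2 - 2*x - 1)/(x - 1)^2; the denominator is positive wherever f is defined, so f'(x) = 0 ⇔ 2*x^2 - 4*x - 2 = 0.
  Factor: 2*x^2 - 4*x - 2 = 2*(x^2 - 2*x - 1); x^2 - 2*x - 1 = 0 has no rational roots; quadratic formula: x = (2 ± √8)/2.
  ⇒ x = 1 - sqrt(2) ≈ -0.4142, 1 + sqrt(2) ≈ 2.4142

f''(x) = 8/(x^3 - 3*x^2 + 3*x - 1)
Second-derivative test at each critical point:
  f''(-0.4142) = -2.8284 < 0 → local maximum
  f''(2.4142) = 2.8284 > 0 → local minimum

Critical points: x = 1 - sqrt(2) ≈ -0.4142 (local maximum); x = 1 + sqrt(2) ≈ 2.4142 (local minimum)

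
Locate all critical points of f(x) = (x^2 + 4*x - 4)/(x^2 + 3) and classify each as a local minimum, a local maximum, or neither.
f'(x) = 2*(-2*x^2 + 7*x + 6)/(x^4 + 6*x^2 + 9)

Solve f'(x) = 0:
  f'(x) = -2*(2*x^2 - 7*x - 6)/(x^2 + 3)^2; the denominator is positive wherever f is defined, so f'(x) = 0 ⇔ -4*x^2 + 14*x + 12 = 0.
  Factor: -4*x^2 + 14*x + 12 = -2*(2*x^2 - 7*x - 6); 2*x^2 - 7*x - 6 = 0 has no rational roots; quadratic formula: x = (7 ± √97)/4.
  ⇒ x = 7/4 - sqrt(97)/4 ≈ -0.7122, 7/4 + sqrt(97)/4 ≈ 4.2122

f''(x) = 2*(4*x^3 - 21*x^2 - 36*x + 21)/(x^6 + 9*x^4 + 27*x^2 + 27)
Second-derivative test at each critical point:
  f''(-0.7122) = 1.6013 > 0 → local minimum
  f''(4.2122) = -0.0458 < 0 → local maximum

Critical points: x = 7/4 - sqrt(97)/4 ≈ -0.7122 (local minimum); x = 7/4 + sqrt(97)/4 ≈ 4.2122 (local maximum)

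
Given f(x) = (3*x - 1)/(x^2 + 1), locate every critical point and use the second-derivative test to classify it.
f'(x) = (-3*x^2 + 2*x + 3)/(x^4 + 2*x^2 + 1)

Solve f'(x) = 0:
  f'(x) = -(3*x^2 - 2*x - 3)/(x^2 + 1)^2; the denominator is positive wherever f is defined, so f'(x) = 0 ⇔ -3*x^2 + 2*x + 3 = 0.
  3*x^2 - 2*x - 3 = 0 has no rational roots; quadratic formula: x = (2 ± √40)/6.
  ⇒ x = 1/3 - sqrt(10)/3 ≈ -0.7208, 1/3 + sqrt(10)/3 ≈ 1.3874

f''(x) = 2*(4*x^2*(3*x - 1) + (1 - 9*x)*(x^2 + 1))/(x^2 + 1)^3
Second-derivative test at each critical point:
  f''(-0.7208) = 2.7393 > 0 → local minimum
  f''(1.3874) = -0.7393 < 0 → local maximum

Critical points: x = 1/3 - sqrt(10)/3 ≈ -0.7208 (local minimum); x = 1/3 + sqrt(10)/3 ≈ 1.3874 (local maximum)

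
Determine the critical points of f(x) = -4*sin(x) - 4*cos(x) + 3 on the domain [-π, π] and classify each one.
f'(x) = -4*sqrt(2)*cos(x + pi/4)

Solve f'(x) = 0 on [-π, π]:
  f'(x) = 0 ⇔ -4*cos(x) = -4*sin(x) ⇔ tan(x) = 1, i.e. x = arctan(1) + nπ; keep the solutions lying in [-π, π].
  ⇒ x = -3*pi/4 ≈ -2.3562, pi/4 ≈ 0.7854

f''(x) = 4*sqrt(2)*sin(x + pi/4)
Second-derivative test at each critical point:
  f''(-2.3562) = -5.6569 < 0 → local maximum
  f''(0.7854) = 5.6569 > 0 → local minimum

Critical points: x = -3*pi/4 ≈ -2.3562 (local maximum); x = pi/4 ≈ 0.7854 (local minimum)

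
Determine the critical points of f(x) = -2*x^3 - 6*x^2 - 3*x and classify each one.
f'(x) = -6*x^2 - 12*x - 3

Solve f'(x) = 0:
  Factor: -6*x^2 - 12*x - 3 = -3*(2*x^2 + 4*x + 1); 2*x^2 + 4*x + 1 = 0 has no rational roots; quadratic formula: x = (-4 ± √8)/4.
  ⇒ x = -1 - sqrt(2)/2 ≈ -1.7071, -1 + sqrt(2)/2 ≈ -0.2929

f''(x) = -12*x - 12
Second-derivative test at each critical point:
  f''(-1.7071) = 8.4853 > 0 → local minimum
  f''(-0.2929) = -8.4853 < 0 → local maximum

Critical points: x = -1 - sqrt(2)/2 ≈ -1.7071 (local minimum); x = -1 + sqrt(2)/2 ≈ -0.2929 (local maximum)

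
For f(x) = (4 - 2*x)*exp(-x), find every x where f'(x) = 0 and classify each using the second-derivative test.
f'(x) = 2*(x - 3)*exp(-x)

Solve f'(x) = 0:
  f'(x) = (2*x - 6)·exp(-x) and exp(-x) > 0 for every x, so f'(x) = 0 ⇔ 2*x - 6 = 0.
  Factor: 2*x - 6 = 2*(x - 3) = 0.
  ⇒ x = 3

f''(x) = 2*(4 - x)*exp(-x)
Second-derivative test at each critical point:
  f''(3) = 0.0996 > 0 → local minimum

Critical points: x = 3 (local minimum)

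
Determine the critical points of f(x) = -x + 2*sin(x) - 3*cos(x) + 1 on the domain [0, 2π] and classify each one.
f'(x) = 3*sin(x) + 2*cos(x) - 1

Solve f'(x) = 0 on [0, 2π]:
  f'(x) = 0 ⇔ 3*sin(x) + 2*cos(x) = 1. Write the left side as R·cos(x + φ) with R = √(2² + (-3)²) = sqrt(13), cos φ = 2*sqrt(13)/13, sin φ = -3*sqrt(13)/13; then cos(x + φ) = sqrt(13)/13. Solve for x and keep the solutions lying in [0, 2π].
  ⇒ x = atan((3 + 4*sqrt(3))/(2 - 6*sqrt(3))) + pi ≈ 2.2726, atan((3 - 4*sqrt(3))/(2 + 6*sqrt(3))) + 2*pi ≈ 5.9762

f''(x) = -2*sin(x) + 3*cos(x)
Second-derivative test at each critical point:
  f''(2.2726) = -3.4641 < 0 → local maximum
  f''(5.9762) = 3.4641 > 0 → local minimum

Critical points: x = atan((3 + 4*sqrt(3))/(2 - 6*sqrt(3))) + pi ≈ 2.2726 (local maximum); x = atan((3 - 4*sqrt(3))/(2 + 6*sqrt(3))) + 2*pi ≈ 5.9762 (local minimum)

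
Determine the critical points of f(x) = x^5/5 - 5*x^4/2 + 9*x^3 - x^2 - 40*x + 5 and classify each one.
f'(x) = x^4 - 10*x^3 + 27*x^2 - 2*x - 40

Solve f'(x) = 0:
  Factor: x^4 - 10*x^3 + 27*x^2 - 2*x - 40 = (x - 5)*(x - 4)*(x - 2)*(x + 1) = 0.
  ⇒ x = -1, 2, 4, 5

f''(x) = 4*x^3 - 30*x^2 + 54*x - 2
Second-derivative test at each critical point:
  f''(-1) = -90 < 0 → local maximum
  f''(2) = 18 > 0 → local minimum
  f''(4) = -10 < 0 → local maximum
  f''(5) = 18 > 0 → local minimum

Critical points: x = -1 (local maximum); x = 2 (local minimum); x = 4 (local maximum); x = 5 (local minimum)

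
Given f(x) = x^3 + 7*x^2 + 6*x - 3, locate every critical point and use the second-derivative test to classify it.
f'(x) = 3*x^2 + 14*x + 6

Solve f'(x) = 0:
  3*x^2 + 14*x + 6 = 0 has no rational roots; quadratic formula: x = (-14 ± √124)/6.
  ⇒ x = -7/3 - sqrt(31)/3 ≈ -4.1893, -7/3 + sqrt(31)/3 ≈ -0.4774

f''(x) = 6*x + 14
Second-derivative test at each critical point:
  f''(-4.1893) = -11.1355 < 0 → local maximum
  f''(-0.4774) = 11.1355 > 0 → local minimum

Critical points: x = -7/3 - sqrt(31)/3 ≈ -4.1893 (local maximum); x = -7/3 + sqrt(31)/3 ≈ -0.4774 (local minimum)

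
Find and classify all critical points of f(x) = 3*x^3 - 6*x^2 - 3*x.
f'(x) = 9*x^2 - 12*x - 3

Solve f'(x) = 0:
  Factor: 9*x^2 - 12*x - 3 = 3*(3*x^2 - 4*x - 1); 3*x^2 - 4*x - 1 = 0 has no rational roots; quadratic formula: x = (4 ± √28)/6.
  ⇒ x = 2/3 - sqrt(7)/3 ≈ -0.2153, 2/3 + sqrt(7)/3 ≈ 1.5486

f''(x) = 18*x - 12
Second-derivative test at each critical point:
  f''(-0.2153) = -15.8745 < 0 → local maximum
  f''(1.5486) = 15.8745 > 0 → local minimum

Critical points: x = 2/3 - sqrt(7)/3 ≈ -0.2153 (local maximum); x = 2/3 + sqrt(7)/3 ≈ 1.5486 (local minimum)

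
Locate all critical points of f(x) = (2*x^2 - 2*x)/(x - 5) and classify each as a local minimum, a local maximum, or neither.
f'(x) = 2*(x^2 - 10*x + 5)/(x^2 - 10*x + 25)

Solve f'(x) = 0:
  f'(x) = 2*(x^2 - 10*x + 5)/(x - 5)^2; the denominator is positive wherever f is defined, so f'(x) = 0 ⇔ 2*x^2 - 20*x + 10 = 0.
  Factor: 2*x^2 - 20*x + 10 = 2*(x^2 - 10*x + 5); x^2 - 10*x + 5 = 0 has no rational roots; quadratic formula: x = (10 ± √80)/2.
  ⇒ x = 5 - 2*sqrt(5) ≈ 0.5279, 2*sqrt(5) + 5 ≈ 9.4721

f''(x) = 80/(x^3 - 15*x^2 + 75*x - 125)
Second-derivative test at each critical point:
  f''(0.5279) = -0.8944 < 0 → local maximum
  f''(9.4721) = 0.8944 > 0 → local minimum

Critical points: x = 5 - 2*sqrt(5) ≈ 0.5279 (local maximum); x = 2*sqrt(5) + 5 ≈ 9.4721 (local minimum)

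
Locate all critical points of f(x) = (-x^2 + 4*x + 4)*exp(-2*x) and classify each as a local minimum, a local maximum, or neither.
f'(x) = 2*(x^2 - 5*x - 2)*exp(-2*x)

Solve f'(x) = 0:
  f'(x) = (2*x^2 - 10*x - 4)·exp(-2*x) and exp(-2*x) > 0 for every x, so f'(x) = 0 ⇔ 2*x^2 - 10*x - 4 = 0.
  Factor: 2*x^2 - 10*x - 4 = 2*(x^2 - 5*x - 2); x^2 - 5*x - 2 = 0 has no rational roots; quadratic formula: x = (5 ± √33)/2.
  ⇒ x = 5/2 - sqrt(33)/2 ≈ -0.3723, 5/2 + sqrt(33)/2 ≈ 5.3723

f''(x) = 2*(-2*x^2 + 12*x - 1)*exp(-2*x)
Second-derivative test at each critical point:
  f''(-0.3723) = -24.1906 < 0 → local maximum
  f''(5.3723) = 2.477e-04 > 0 → local minimum

Critical points: x = 5/2 - sqrt(33)/2 ≈ -0.3723 (local maximum); x = 5/2 + sqrt(33)/2 ≈ 5.3723 (local minimum)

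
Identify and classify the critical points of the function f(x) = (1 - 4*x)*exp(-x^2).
f'(x) = 2*(x*(4*x - 1) - 2)*exp(-x^2)

Solve f'(x) = 0:
  f'(x) = (8*x^2 - 2*x - 4)·exp(-x^2) and exp(-x^2) > 0 for every x, so f'(x) = 0 ⇔ 8*x^2 - 2*x - 4 = 0.
  Factor: 8*x^2 - 2*x - 4 = 2*(4*x^2 - x - 2); 4*x^2 - x - 2 = 0 has no rational roots; quadratic formula: x = (1 ± √33)/8.
  ⇒ x = 1/8 - sqrt(33)/8 ≈ -0.5931, 1/8 + sqrt(33)/8 ≈ 0.8431

f''(x) = 2*(2*x^2*(1 - 4*x) + 12*x - 1)*exp(-x^2)
Second-derivative test at each critical point:
  f''(-0.5931) = -8.0822 < 0 → local maximum
  f''(0.8431) = 5.6442 > 0 → local minimum

Critical points: x = 1/8 - sqrt(33)/8 ≈ -0.5931 (local maximum); x = 1/8 + sqrt(33)/8 ≈ 0.8431 (local minimum)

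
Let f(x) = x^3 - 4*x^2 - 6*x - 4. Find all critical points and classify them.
f'(x) = 3*x^2 - 8*x - 6

Solve f'(x) = 0:
  3*x^2 - 8*x - 6 = 0 has no rational roots; quadratic formula: x = (8 ± √136)/6.
  ⇒ x = 4/3 - sqrt(34)/3 ≈ -0.6103, 4/3 + sqrt(34)/3 ≈ 3.2770

f''(x) = 6*x - 8
Second-derivative test at each critical point:
  f''(-0.6103) = -11.6619 < 0 → local maximum
  f''(3.2770) = 11.6619 > 0 → local minimum

Critical points: x = 4/3 - sqrt(34)/3 ≈ -0.6103 (local maximum); x = 4/3 + sqrt(34)/3 ≈ 3.2770 (local minimum)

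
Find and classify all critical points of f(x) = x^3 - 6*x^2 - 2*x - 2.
f'(x) = 3*x^2 - 12*x - 2

Solve f'(x) = 0:
  3*x^2 - 12*x - 2 = 0 has no rational roots; quadratic formula: x = (12 ± √168)/6.
  ⇒ x = 2 - sqrt(42)/3 ≈ -0.1602, 2 + sqrt(42)/3 ≈ 4.1602

f''(x) = 6*x - 12
Second-derivative test at each critical point:
  f''(-0.1602) = -12.9615 < 0 → local maximum
  f''(4.1602) = 12.9615 > 0 → local minimum

Critical points: x = 2 - sqrt(42)/3 ≈ -0.1602 (local maximum); x = 2 + sqrt(42)/3 ≈ 4.1602 (local minimum)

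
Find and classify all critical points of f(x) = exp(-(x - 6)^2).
f'(x) = 2*(6 - x)*exp(-(x - 6)^2)

Solve f'(x) = 0:
  f'(x) = (12 - 2*x)·exp(-(x - 6)^2) and exp(-(x - 6)^2) > 0 for every x, so f'(x) = 0 ⇔ 12 - 2*x = 0.
  Factor: 12 - 2*x = -2*(x - 6) = 0.
  ⇒ x = 6

f''(x) = 2*(2*(x - 6)^2 - 1)*exp(-(x - 6)^2)
Second-derivative test at each critical point:
  f''(6) = -2 < 0 → local maximum

Critical points: x = 6 (local maximum)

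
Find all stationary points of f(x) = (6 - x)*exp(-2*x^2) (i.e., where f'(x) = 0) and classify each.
f'(x) = (4*x*(x - 6) - 1)*exp(-2*x^2)

Solve f'(x) = 0:
  f'(x) = (4*x^2 - 24*x - 1)·exp(-2*x^2) and exp(-2*x^2) > 0 for every x, so f'(x) = 0 ⇔ 4*x^2 - 24*x - 1 = 0.
  4*x^2 - 24*x - 1 = 0 has no rational roots; quadratic formula: x = (24 ± √592)/8.
  ⇒ x = 3 - sqrt(37)/2 ≈ -0.0414, 3 + sqrt(37)/2 ≈ 6.0414

f''(x) = 4*(4*x^2*(6 - x) + 3*x - 6)*exp(-2*x^2)
Second-derivative test at each critical point:
  f''(-0.0414) = -24.2479 < 0 → local maximum
  f''(6.0414) = 4.832e-31 > 0 → local minimum

Critical points: x = 3 - sqrt(37)/2 ≈ -0.0414 (local maximum); x = 3 + sqrt(37)/2 ≈ 6.0414 (local minimum)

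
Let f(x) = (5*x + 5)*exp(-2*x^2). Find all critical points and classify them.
f'(x) = 5*(-4*x*(x + 1) + 1)*exp(-2*x^2)

Solve f'(x) = 0:
  f'(x) = (-20*x^2 - 20*x + 5)·exp(-2*x^2) and exp(-2*x^2) > 0 for every x, so f'(x) = 0 ⇔ -20*x^2 - 20*x + 5 = 0.
  Factor: -20*x^2 - 20*x + 5 = -5*(4*x^2 + 4*x - 1); 4*x^2 + 4*x - 1 = 0 has no rational roots; quadratic formula: x = (-4 ± √32)/8.
  ⇒ x = -sqrt(2)/2 - 1/2 ≈ -1.2071, -1/2 + sqrt(2)/2 ≈ 0.2071

f''(x) = 20*(4*x^2*(x + 1) - 3*x - 1)*exp(-2*x^2)
Second-derivative test at each critical point:
  f''(-1.2071) = 1.5343 > 0 → local minimum
  f''(0.2071) = -25.9590 < 0 → local maximum

Critical points: x = -sqrt(2)/2 - 1/2 ≈ -1.2071 (local minimum); x = -1/2 + sqrt(2)/2 ≈ 0.2071 (local maximum)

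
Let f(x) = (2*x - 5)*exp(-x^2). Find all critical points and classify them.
f'(x) = 2*(-x*(2*x - 5) + 1)*exp(-x^2)

Solve f'(x) = 0:
  f'(x) = (-4*x^2 + 10*x + 2)·exp(-x^2) and exp(-x^2) > 0 for every x, so f'(x) = 0 ⇔ -4*x^2 + 10*x + 2 = 0.
  Factor: -4*x^2 + 10*x + 2 = -2*(2*x^2 - 5*x - 1); 2*x^2 - 5*x - 1 = 0 has no rational roots; quadratic formula: x = (5 ± √33)/4.
  ⇒ x = 5/4 - sqrt(33)/4 ≈ -0.1861, 5/4 + sqrt(33)/4 ≈ 2.6861

f''(x) = 2*(2*x^2*(2*x - 5) - 6*x + 5)*exp(-x^2)
Second-derivative test at each critical point:
  f''(-0.1861) = 11.0979 > 0 → local minimum
  f''(2.6861) = -0.0084 < 0 → local maximum

Critical points: x = 5/4 - sqrt(33)/4 ≈ -0.1861 (local minimum); x = 5/4 + sqrt(33)/4 ≈ 2.6861 (local maximum)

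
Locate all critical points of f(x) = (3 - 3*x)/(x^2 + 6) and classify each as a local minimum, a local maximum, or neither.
f'(x) = 3*(-x^2 + 2*x*(x - 1) - 6)/(x^2 + 6)^2

Solve f'(x) = 0:
  f'(x) = 3*(x^2 - 2*x - 6)/(x^2 + 6)^2; the denominator is positive wherever f is defined, so f'(x) = 0 ⇔ 3*x^2 - 6*x - 18 = 0.
  Factor: 3*x^2 - 6*x - 18 = 3*(x^2 - 2*x - 6); x^2 - 2*x - 6 = 0 has no rational roots; quadratic formula: x = (2 ± √28)/2.
  ⇒ x = 1 - sqrt(7) ≈ -1.6458, 1 + sqrt(7) ≈ 3.6458

f''(x) = 6*(4*x^2*(1 - x) + (3*x - 1)*(x^2 + 6))/(x^2 + 6)^3
Second-derivative test at each critical point:
  f''(-1.6458) = -0.2093 < 0 → local maximum
  f''(3.6458) = 0.0427 > 0 → local minimum

Critical points: x = 1 - sqrt(7) ≈ -1.6458 (local maximum); x = 1 + sqrt(7) ≈ 3.6458 (local minimum)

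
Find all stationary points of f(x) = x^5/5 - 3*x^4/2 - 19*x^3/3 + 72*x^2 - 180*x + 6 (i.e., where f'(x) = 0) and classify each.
f'(x) = x^4 - 6*x^3 - 19*x^2 + 144*x - 180

Solve f'(x) = 0:
  Factor: x^4 - 6*x^3 - 19*x^2 + 144*x - 180 = (x - 6)*(x - 3)*(x - 2)*(x + 5) = 0.
  ⇒ x = -5, 2, 3, 6

f''(x) = 4*x^3 - 18*x^2 - 38*x + 144
Second-derivative test at each critical point:
  f''(-5) = -616 < 0 → local maximum
  f''(2) = 28 > 0 → local minimum
  f''(3) = -24 < 0 → local maximum
  f''(6) = 132 > 0 → local minimum

Critical points: x = -5 (local maximum); x = 2 (local minimum); x = 3 (local maximum); x = 6 (local minimum)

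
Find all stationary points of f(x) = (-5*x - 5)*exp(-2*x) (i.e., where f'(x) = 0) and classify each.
f'(x) = 5*(2*x + 1)*exp(-2*x)

Solve f'(x) = 0:
  f'(x) = (10*x + 5)·exp(-2*x) and exp(-2*x) > 0 for every x, so f'(x) = 0 ⇔ 10*x + 5 = 0.
  Factor: 10*x + 5 = 5*(2*x + 1) = 0.
  ⇒ x = -1/2

f''(x) = -20*x*exp(-2*x)
Second-derivative test at each critical point:
  f''(-1/2) = 27.1828 > 0 → local minimum

Critical points: x = -1/2 (local minimum)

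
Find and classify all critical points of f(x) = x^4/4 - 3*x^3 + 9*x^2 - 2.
f'(x) = x*(x^2 - 9*x + 18)

Solve f'(x) = 0:
  Factor: x^3 - 9*x^2 + 18*x = x*(x - 6)*(x - 3) = 0.
  ⇒ x = 0, 3, 6

f''(x) = 3*x^2 - 18*x + 18
Second-derivative test at each critical point:
  f''(0) = 18 > 0 → local minimum
  f''(3) = -9 < 0 → local maximum
  f''(6) = 18 > 0 → local minimum

Critical points: x = 0 (local minimum); x = 3 (local maximum); x = 6 (local minimum)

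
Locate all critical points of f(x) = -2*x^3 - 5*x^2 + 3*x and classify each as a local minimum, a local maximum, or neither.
f'(x) = -6*x^2 - 10*x + 3

Solve f'(x) = 0:
  6*x^2 + 10*x - 3 = 0 has no rational roots; quadratic formula: x = (-10 ± √172)/12.
  ⇒ x = -sqrt(43)/6 - 5/6 ≈ -1.9262, -5/6 + sqrt(43)/6 ≈ 0.2596

f''(x) = -12*x - 10
Second-derivative test at each critical point:
  f''(-1.9262) = 13.1149 > 0 → local minimum
  f''(0.2596) = -13.1149 < 0 → local maximum

Critical points: x = -sqrt(43)/6 - 5/6 ≈ -1.9262 (local minimum); x = -5/6 + sqrt(43)/6 ≈ 0.2596 (local maximum)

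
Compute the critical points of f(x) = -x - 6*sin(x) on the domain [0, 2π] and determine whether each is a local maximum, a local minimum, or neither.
f'(x) = -6*cos(x) - 1

Solve f'(x) = 0 on [0, 2π]:
  f'(x) = 0 ⇔ cos(x) = -1/6, i.e. x = ±arccos(-1/6) + 2nπ; keep the solutions lying in [0, 2π].
  ⇒ x = acos(-1/6) ≈ 1.7382, -acos(-1/6) + 2*pi ≈ 4.5449

f''(x) = 6*sin(x)
Second-derivative test at each critical point:
  f''(1.7382) = 5.9161 > 0 → local minimum
  f''(4.5449) = -5.9161 < 0 → local maximum

Critical points: x = acos(-1/6) ≈ 1.7382 (local minimum); x = -acos(-1/6) + 2*pi ≈ 4.5449 (local maximum)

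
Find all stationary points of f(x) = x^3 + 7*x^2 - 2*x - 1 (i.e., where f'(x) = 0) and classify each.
f'(x) = 3*x^2 + 14*x - 2

Solve f'(x) = 0:
  3*x^2 + 14*x - 2 = 0 has no rational roots; quadratic formula: x = (-14 ± √220)/6.
  ⇒ x = -sqrt(55)/3 - 7/3 ≈ -4.8054, -7/3 + sqrt(55)/3 ≈ 0.1387

f''(x) = 6*x + 14
Second-derivative test at each critical point:
  f''(-4.8054) = -14.8324 < 0 → local maximum
  f''(0.1387) = 14.8324 > 0 → local minimum

Critical points: x = -sqrt(55)/3 - 7/3 ≈ -4.8054 (local maximum); x = -7/3 + sqrt(55)/3 ≈ 0.1387 (local minimum)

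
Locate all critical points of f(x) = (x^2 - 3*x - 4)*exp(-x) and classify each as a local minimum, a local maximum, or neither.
f'(x) = (-x^2 + 5*x + 1)*exp(-x)

Solve f'(x) = 0:
  f'(x) = (-x^2 + 5*x + 1)·exp(-x) and exp(-x) > 0 for every x, so f'(x) = 0 ⇔ -x^2 + 5*x + 1 = 0.
  x^2 - 5*x - 1 = 0 has no rational roots; quadratic formula: x = (5 ± √29)/2.
  ⇒ x = 5/2 - sqrt(29)/2 ≈ -0.1926, 5/2 + sqrt(29)/2 ≈ 5.1926

f''(x) = (x^2 - 7*x + 4)*exp(-x)
Second-derivative test at each critical point:
  f''(-0.1926) = 6.5288 > 0 → local minimum
  f''(5.1926) = -0.0299 < 0 → local maximum

Critical points: x = 5/2 - sqrt(29)/2 ≈ -0.1926 (local minimum); x = 5/2 + sqrt(29)/2 ≈ 5.1926 (local maximum)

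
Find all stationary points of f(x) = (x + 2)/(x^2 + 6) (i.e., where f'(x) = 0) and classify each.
f'(x) = (x^2 - 2*x*(x + 2) + 6)/(x^2 + 6)^2

Solve f'(x) = 0:
  f'(x) = -(x^2 + 4*x - 6)/(x^2 + 6)^2; the denominator is positive wherever f is defined, so f'(x) = 0 ⇔ -x^2 - 4*x + 6 = 0.
  x^2 + 4*x - 6 = 0 has no rational roots; quadratic formula: x = (-4 ± √40)/2.
  ⇒ x = -sqrt(10) - 2 ≈ -5.1623, -2 + sqrt(10) ≈ 1.1623

f''(x) = 2*(4*x^2*(x + 2) - (3*x + 2)*(x^2 + 6))/(x^2 + 6)^3
Second-derivative test at each critical point:
  f''(-5.1623) = 0.0059 > 0 → local minimum
  f''(1.1623) = -0.1170 < 0 → local maximum

Critical points: x = -sqrt(10) - 2 ≈ -5.1623 (local minimum); x = -2 + sqrt(10) ≈ 1.1623 (local maximum)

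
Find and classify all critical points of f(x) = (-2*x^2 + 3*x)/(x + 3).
f'(x) = (-2*x^2 - 12*x + 9)/(x^2 + 6*x + 9)

Solve f'(x) = 0:
  f'(x) = -(2*x^2 + 12*x - 9)/(x + 3)^2; the denominator is positive wherever f is defined, so f'(x) = 0 ⇔ -2*x^2 - 12*x + 9 = 0.
  2*x^2 + 12*x - 9 = 0 has no rational roots; quadratic formula: x = (-12 ± √216)/4.
  ⇒ x = -3*sqrt(6)/2 - 3 ≈ -6.6742, -3 + 3*sqrt(6)/2 ≈ 0.6742

f''(x) = -54/(x^3 + 9*x^2 + 27*x + 27)
Second-derivative test at each critical point:
  f''(-6.6742) = 1.0887 > 0 → local minimum
  f''(0.6742) = -1.0887 < 0 → local maximum

Critical points: x = -3*sqrt(6)/2 - 3 ≈ -6.6742 (local minimum); x = -3 + 3*sqrt(6)/2 ≈ 0.6742 (local maximum)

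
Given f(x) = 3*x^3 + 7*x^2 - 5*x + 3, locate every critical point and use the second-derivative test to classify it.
f'(x) = 9*x^2 + 14*x - 5

Solve f'(x) = 0:
  9*x^2 + 14*x - 5 = 0 has no rational roots; quadratic formula: x = (-14 ± √376)/18.
  ⇒ x = -sqrt(94)/9 - 7/9 ≈ -1.8550, -7/9 + sqrt(94)/9 ≈ 0.2995

f''(x) = 18*x + 14
Second-derivative test at each critical point:
  f''(-1.8550) = -19.3907 < 0 → local maximum
  f''(0.2995) = 19.3907 > 0 → local minimum

Critical points: x = -sqrt(94)/9 - 7/9 ≈ -1.8550 (local maximum); x = -7/9 + sqrt(94)/9 ≈ 0.2995 (local minimum)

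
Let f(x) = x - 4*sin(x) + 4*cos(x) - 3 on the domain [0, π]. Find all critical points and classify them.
f'(x) = -4*sqrt(2)*sin(x + pi/4) + 1

Solve f'(x) = 0 on [0, π]:
  f'(x) = 0 ⇔ -4*sin(x) - 4*cos(x) = -1. Write the left side as R·cos(x + φ) with R = √((-4)² + 4²) = 4*sqrt(2), cos φ = -sqrt(2)/2, sin φ = sqrt(2)/2; then cos(x + φ) = -sqrt(2)/8. Solve for x and keep the solutions lying in [0, π].
  ⇒ x = atan((1 + sqrt(31))/(1 - sqrt(31))) + pi ≈ 2.1785

f''(x) = -4*sqrt(2)*cos(x + pi/4)
Second-derivative test at each critical point:
  f''(2.1785) = 5.5678 > 0 → local minimum

Critical points: x = atan((1 + sqrt(31))/(1 - sqrt(31))) + pi ≈ 2.1785 (local minimum)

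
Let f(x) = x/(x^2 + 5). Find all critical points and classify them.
f'(x) = (5 - x^2)/(x^4 + 10*x^2 + 25)

Solve f'(x) = 0:
  f'(x) = -(x^2 - 5)/(x^2 + 5)^2; the denominator is positive wherever f is defined, so f'(x) = 0 ⇔ 5 - x^2 = 0.
  x^2 - 5 = 0 has no rational roots; quadratic formula: x = (0 ± √20)/2.
  ⇒ x = -sqrt(5) ≈ -2.2361, sqrt(5) ≈ 2.2361

f''(x) = 2*x*(x^2 - 15)/(x^2 + 5)^3
Second-derivative test at each critical point:
  f''(-2.2361) = 0.0447 > 0 → local minimum
  f''(2.2361) = -0.0447 < 0 → local maximum

Critical points: x = -sqrt(5) ≈ -2.2361 (local minimum); x = sqrt(5) ≈ 2.2361 (local maximum)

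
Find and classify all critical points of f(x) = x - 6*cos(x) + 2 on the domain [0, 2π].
f'(x) = 6*sin(x) + 1

Solve f'(x) = 0 on [0, 2π]:
  f'(x) = 0 ⇔ sin(x) = -1/6, i.e. x = arcsin(-1/6) + 2nπ or x = π − arcsin(-1/6) + 2nπ; keep the solutions lying in [0, 2π].
  ⇒ x = asin(1/6) + pi ≈ 3.3090, -asin(1/6) + 2*pi ≈ 6.1157

f''(x) = 6*cos(x)
Second-derivative test at each critical point:
  f''(3.3090) = -5.9161 < 0 → local maximum
  f''(6.1157) = 5.9161 > 0 → local minimum

Critical points: x = asin(1/6) + pi ≈ 3.3090 (local maximum); x = -asin(1/6) + 2*pi ≈ 6.1157 (local minimum)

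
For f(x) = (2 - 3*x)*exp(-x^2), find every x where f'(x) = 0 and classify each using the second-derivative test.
f'(x) = (2*x*(3*x - 2) - 3)*exp(-x^2)

Solve f'(x) = 0:
  f'(x) = (6*x^2 - 4*x - 3)·exp(-x^2) and exp(-x^2) > 0 for every x, so f'(x) = 0 ⇔ 6*x^2 - 4*x - 3 = 0.
  6*x^2 - 4*x - 3 = 0 has no rational roots; quadratic formula: x = (4 ± √88)/12.
  ⇒ x = 1/3 - sqrt(22)/6 ≈ -0.4484, 1/3 + sqrt(22)/6 ≈ 1.1151

f''(x) = 2*(2*x^2*(2 - 3*x) + 9*x - 2)*exp(-x^2)
Second-derivative test at each critical point:
  f''(-0.4484) = -7.6722 < 0 → local maximum
  f''(1.1151) = 2.7055 > 0 → local minimum

Critical points: x = 1/3 - sqrt(22)/6 ≈ -0.4484 (local maximum); x = 1/3 + sqrt(22)/6 ≈ 1.1151 (local minimum)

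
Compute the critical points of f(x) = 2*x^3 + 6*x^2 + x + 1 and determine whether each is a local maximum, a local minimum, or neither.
f'(x) = 6*x^2 + 12*x + 1

Solve f'(x) = 0:
  6*x^2 + 12*x + 1 = 0 has no rational roots; quadratic formula: x = (-12 ± √120)/12.
  ⇒ x = -1 - sqrt(30)/6 ≈ -1.9129, -1 + sqrt(30)/6 ≈ -0.0871

f''(x) = 12*x + 12
Second-derivative test at each critical point:
  f''(-1.9129) = -10.9545 < 0 → local maximum
  f''(-0.0871) = 10.9545 > 0 → local minimum

Critical points: x = -1 - sqrt(30)/6 ≈ -1.9129 (local maximum); x = -1 + sqrt(30)/6 ≈ -0.0871 (local minimum)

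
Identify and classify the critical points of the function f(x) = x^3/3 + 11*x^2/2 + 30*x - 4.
f'(x) = x^2 + 11*x + 30

Solve f'(x) = 0:
  Factor: x^2 + 11*x + 30 = (x + 5)*(x + 6) = 0.
  ⇒ x = -6, -5

f''(x) = 2*x + 11
Second-derivative test at each critical point:
  f''(-6) = -1 < 0 → local maximum
  f''(-5) = 1 > 0 → local minimum

Critical points: x = -6 (local maximum); x = -5 (local minimum)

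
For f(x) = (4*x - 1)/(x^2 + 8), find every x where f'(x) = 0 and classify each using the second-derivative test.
f'(x) = 2*(-2*x^2 + x + 16)/(x^4 + 16*x^2 + 64)

Solve f'(x) = 0:
  f'(x) = -2*(2*x^2 - x - 16)/(x^2 + 8)^2; the denominator is positive wherever f is defined, so f'(x) = 0 ⇔ -4*x^2 + 2*x + 32 = 0.
  Factor: -4*x^2 + 2*x + 32 = -2*(2*x^2 - x - 16); 2*x^2 - x - 16 = 0 has no rational roots; quadratic formula: x = (1 ± √129)/4.
  ⇒ x = 1/4 - sqrt(129)/4 ≈ -2.5895, 1/4 + sqrt(129)/4 ≈ 3.0895

f''(x) = 2*(4*x^2*(4*x - 1) + (1 - 12*x)*(x^2 + 8))/(x^2 + 8)^3
Second-derivative test at each critical point:
  f''(-2.5895) = 0.1050 > 0 → local minimum
  f''(3.0895) = -0.0738 < 0 → local maximum

Critical points: x = 1/4 - sqrt(129)/4 ≈ -2.5895 (local minimum); x = 1/4 + sqrt(129)/4 ≈ 3.0895 (local maximum)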